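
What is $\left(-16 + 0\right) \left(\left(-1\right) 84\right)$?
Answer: $1344$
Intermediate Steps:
$\left(-16 + 0\right) \left(\left(-1\right) 84\right) = \left(-16\right) \left(-84\right) = 1344$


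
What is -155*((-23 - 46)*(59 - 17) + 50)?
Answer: 441440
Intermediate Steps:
-155*((-23 - 46)*(59 - 17) + 50) = -155*(-69*42 + 50) = -155*(-2898 + 50) = -155*(-2848) = 441440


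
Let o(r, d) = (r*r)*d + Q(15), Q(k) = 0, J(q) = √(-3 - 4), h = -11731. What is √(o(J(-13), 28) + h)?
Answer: I*√11927 ≈ 109.21*I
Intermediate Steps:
J(q) = I*√7 (J(q) = √(-7) = I*√7)
o(r, d) = d*r² (o(r, d) = (r*r)*d + 0 = r²*d + 0 = d*r² + 0 = d*r²)
√(o(J(-13), 28) + h) = √(28*(I*√7)² - 11731) = √(28*(-7) - 11731) = √(-196 - 11731) = √(-11927) = I*√11927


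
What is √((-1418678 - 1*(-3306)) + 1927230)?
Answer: √511858 ≈ 715.44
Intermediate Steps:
√((-1418678 - 1*(-3306)) + 1927230) = √((-1418678 + 3306) + 1927230) = √(-1415372 + 1927230) = √511858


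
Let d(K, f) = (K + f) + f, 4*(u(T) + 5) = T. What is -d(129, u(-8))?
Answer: -115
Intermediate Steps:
u(T) = -5 + T/4
d(K, f) = K + 2*f
-d(129, u(-8)) = -(129 + 2*(-5 + (¼)*(-8))) = -(129 + 2*(-5 - 2)) = -(129 + 2*(-7)) = -(129 - 14) = -1*115 = -115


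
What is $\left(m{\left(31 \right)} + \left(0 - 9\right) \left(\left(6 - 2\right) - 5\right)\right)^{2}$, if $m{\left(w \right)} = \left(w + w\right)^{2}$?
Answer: $14845609$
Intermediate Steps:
$m{\left(w \right)} = 4 w^{2}$ ($m{\left(w \right)} = \left(2 w\right)^{2} = 4 w^{2}$)
$\left(m{\left(31 \right)} + \left(0 - 9\right) \left(\left(6 - 2\right) - 5\right)\right)^{2} = \left(4 \cdot 31^{2} + \left(0 - 9\right) \left(\left(6 - 2\right) - 5\right)\right)^{2} = \left(4 \cdot 961 - 9 \left(4 - 5\right)\right)^{2} = \left(3844 - -9\right)^{2} = \left(3844 + 9\right)^{2} = 3853^{2} = 14845609$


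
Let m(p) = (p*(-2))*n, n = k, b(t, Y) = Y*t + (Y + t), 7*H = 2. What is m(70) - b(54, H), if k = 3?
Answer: -3428/7 ≈ -489.71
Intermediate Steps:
H = 2/7 (H = (⅐)*2 = 2/7 ≈ 0.28571)
b(t, Y) = Y + t + Y*t
n = 3
m(p) = -6*p (m(p) = (p*(-2))*3 = -2*p*3 = -6*p)
m(70) - b(54, H) = -6*70 - (2/7 + 54 + (2/7)*54) = -420 - (2/7 + 54 + 108/7) = -420 - 1*488/7 = -420 - 488/7 = -3428/7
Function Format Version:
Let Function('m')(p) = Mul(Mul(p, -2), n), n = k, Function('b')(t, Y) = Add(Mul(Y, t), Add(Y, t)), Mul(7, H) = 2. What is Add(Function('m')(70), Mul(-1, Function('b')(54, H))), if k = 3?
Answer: Rational(-3428, 7) ≈ -489.71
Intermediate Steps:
H = Rational(2, 7) (H = Mul(Rational(1, 7), 2) = Rational(2, 7) ≈ 0.28571)
Function('b')(t, Y) = Add(Y, t, Mul(Y, t))
n = 3
Function('m')(p) = Mul(-6, p) (Function('m')(p) = Mul(Mul(p, -2), 3) = Mul(Mul(-2, p), 3) = Mul(-6, p))
Add(Function('m')(70), Mul(-1, Function('b')(54, H))) = Add(Mul(-6, 70), Mul(-1, Add(Rational(2, 7), 54, Mul(Rational(2, 7), 54)))) = Add(-420, Mul(-1, Add(Rational(2, 7), 54, Rational(108, 7)))) = Add(-420, Mul(-1, Rational(488, 7))) = Add(-420, Rational(-488, 7)) = Rational(-3428, 7)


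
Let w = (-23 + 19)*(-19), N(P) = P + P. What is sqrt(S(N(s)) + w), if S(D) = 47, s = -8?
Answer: sqrt(123) ≈ 11.091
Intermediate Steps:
N(P) = 2*P
w = 76 (w = -4*(-19) = 76)
sqrt(S(N(s)) + w) = sqrt(47 + 76) = sqrt(123)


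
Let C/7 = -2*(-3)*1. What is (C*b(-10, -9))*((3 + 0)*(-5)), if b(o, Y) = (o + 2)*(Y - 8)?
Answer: -85680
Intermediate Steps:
b(o, Y) = (-8 + Y)*(2 + o) (b(o, Y) = (2 + o)*(-8 + Y) = (-8 + Y)*(2 + o))
C = 42 (C = 7*(-2*(-3)*1) = 7*(6*1) = 7*6 = 42)
(C*b(-10, -9))*((3 + 0)*(-5)) = (42*(-16 - 8*(-10) + 2*(-9) - 9*(-10)))*((3 + 0)*(-5)) = (42*(-16 + 80 - 18 + 90))*(3*(-5)) = (42*136)*(-15) = 5712*(-15) = -85680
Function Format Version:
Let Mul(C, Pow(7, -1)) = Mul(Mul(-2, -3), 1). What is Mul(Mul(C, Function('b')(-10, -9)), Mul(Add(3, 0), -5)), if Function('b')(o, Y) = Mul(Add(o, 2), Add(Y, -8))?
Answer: -85680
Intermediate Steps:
Function('b')(o, Y) = Mul(Add(-8, Y), Add(2, o)) (Function('b')(o, Y) = Mul(Add(2, o), Add(-8, Y)) = Mul(Add(-8, Y), Add(2, o)))
C = 42 (C = Mul(7, Mul(Mul(-2, -3), 1)) = Mul(7, Mul(6, 1)) = Mul(7, 6) = 42)
Mul(Mul(C, Function('b')(-10, -9)), Mul(Add(3, 0), -5)) = Mul(Mul(42, Add(-16, Mul(-8, -10), Mul(2, -9), Mul(-9, -10))), Mul(Add(3, 0), -5)) = Mul(Mul(42, Add(-16, 80, -18, 90)), Mul(3, -5)) = Mul(Mul(42, 136), -15) = Mul(5712, -15) = -85680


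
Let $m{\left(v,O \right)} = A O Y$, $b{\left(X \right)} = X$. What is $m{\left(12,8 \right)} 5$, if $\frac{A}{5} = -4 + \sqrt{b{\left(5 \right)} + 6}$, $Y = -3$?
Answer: $2400 - 600 \sqrt{11} \approx 410.02$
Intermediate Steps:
$A = -20 + 5 \sqrt{11}$ ($A = 5 \left(-4 + \sqrt{5 + 6}\right) = 5 \left(-4 + \sqrt{11}\right) = -20 + 5 \sqrt{11} \approx -3.4169$)
$m{\left(v,O \right)} = - 3 O \left(-20 + 5 \sqrt{11}\right)$ ($m{\left(v,O \right)} = \left(-20 + 5 \sqrt{11}\right) O \left(-3\right) = O \left(-20 + 5 \sqrt{11}\right) \left(-3\right) = - 3 O \left(-20 + 5 \sqrt{11}\right)$)
$m{\left(12,8 \right)} 5 = 15 \cdot 8 \left(4 - \sqrt{11}\right) 5 = \left(480 - 120 \sqrt{11}\right) 5 = 2400 - 600 \sqrt{11}$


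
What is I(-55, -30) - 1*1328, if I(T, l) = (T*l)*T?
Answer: -92078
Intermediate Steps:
I(T, l) = l*T²
I(-55, -30) - 1*1328 = -30*(-55)² - 1*1328 = -30*3025 - 1328 = -90750 - 1328 = -92078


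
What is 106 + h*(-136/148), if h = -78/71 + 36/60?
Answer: 1398328/13135 ≈ 106.46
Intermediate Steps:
h = -177/355 (h = -78*1/71 + 36*(1/60) = -78/71 + 3/5 = -177/355 ≈ -0.49859)
106 + h*(-136/148) = 106 - (-24072)/(355*148) = 106 - 177/355*(-34/37) = 106 + 6018/13135 = 1398328/13135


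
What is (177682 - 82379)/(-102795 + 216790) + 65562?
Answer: 7473835493/113995 ≈ 65563.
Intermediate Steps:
(177682 - 82379)/(-102795 + 216790) + 65562 = 95303/113995 + 65562 = 7473835493/113995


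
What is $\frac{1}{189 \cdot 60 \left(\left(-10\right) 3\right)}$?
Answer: $- \frac{1}{340200} \approx -2.9394 \cdot 10^{-6}$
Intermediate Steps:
$\frac{1}{189 \cdot 60 \left(\left(-10\right) 3\right)} = \frac{1}{11340 \left(-30\right)} = \frac{1}{-340200} = - \frac{1}{340200}$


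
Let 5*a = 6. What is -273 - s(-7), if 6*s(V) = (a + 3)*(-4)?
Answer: -1351/5 ≈ -270.20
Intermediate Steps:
a = 6/5 (a = (1/5)*6 = 6/5 ≈ 1.2000)
s(V) = -14/5 (s(V) = ((6/5 + 3)*(-4))/6 = ((21/5)*(-4))/6 = (1/6)*(-84/5) = -14/5)
-273 - s(-7) = -273 - 1*(-14/5) = -273 + 14/5 = -1351/5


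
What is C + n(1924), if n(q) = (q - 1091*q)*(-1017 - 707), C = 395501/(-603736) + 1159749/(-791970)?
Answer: 288119982859670757261/79690133320 ≈ 3.6155e+9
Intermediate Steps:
C = -168901191539/79690133320 (C = 395501*(-1/603736) + 1159749*(-1/791970) = -395501/603736 - 386583/263990 = -168901191539/79690133320 ≈ -2.1195)
n(q) = 1879160*q (n(q) = -1090*q*(-1724) = 1879160*q)
C + n(1924) = -168901191539/79690133320 + 1879160*1924 = -168901191539/79690133320 + 3615503840 = 288119982859670757261/79690133320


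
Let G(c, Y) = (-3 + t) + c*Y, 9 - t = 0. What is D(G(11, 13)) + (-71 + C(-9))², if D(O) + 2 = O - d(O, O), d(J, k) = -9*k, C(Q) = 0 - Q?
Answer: 5332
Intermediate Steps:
t = 9 (t = 9 - 1*0 = 9 + 0 = 9)
C(Q) = -Q
G(c, Y) = 6 + Y*c (G(c, Y) = (-3 + 9) + c*Y = 6 + Y*c)
D(O) = -2 + 10*O (D(O) = -2 + (O - (-9)*O) = -2 + (O + 9*O) = -2 + 10*O)
D(G(11, 13)) + (-71 + C(-9))² = (-2 + 10*(6 + 13*11)) + (-71 - 1*(-9))² = (-2 + 10*(6 + 143)) + (-71 + 9)² = (-2 + 10*149) + (-62)² = (-2 + 1490) + 3844 = 1488 + 3844 = 5332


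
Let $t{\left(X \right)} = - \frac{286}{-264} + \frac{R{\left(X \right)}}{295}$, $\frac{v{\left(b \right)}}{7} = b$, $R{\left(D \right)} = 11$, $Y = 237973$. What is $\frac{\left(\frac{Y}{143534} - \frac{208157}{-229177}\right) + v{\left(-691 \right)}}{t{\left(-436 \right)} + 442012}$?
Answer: $- \frac{281478156969687390}{25735596892060588273} \approx -0.010937$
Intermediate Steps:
$v{\left(b \right)} = 7 b$
$t{\left(X \right)} = \frac{3967}{3540}$ ($t{\left(X \right)} = - \frac{286}{-264} + \frac{11}{295} = \left(-286\right) \left(- \frac{1}{264}\right) + 11 \cdot \frac{1}{295} = \frac{13}{12} + \frac{11}{295} = \frac{3967}{3540}$)
$\frac{\left(\frac{Y}{143534} - \frac{208157}{-229177}\right) + v{\left(-691 \right)}}{t{\left(-436 \right)} + 442012} = \frac{\left(\frac{237973}{143534} - \frac{208157}{-229177}\right) + 7 \left(-691\right)}{\frac{3967}{3540} + 442012} = \frac{\left(237973 \cdot \frac{1}{143534} - - \frac{208157}{229177}\right) - 4837}{\frac{1564726447}{3540}} = \left(\left(\frac{237973}{143534} + \frac{208157}{229177}\right) - 4837\right) \frac{3540}{1564726447} = \left(\frac{84415545059}{32894691518} - 4837\right) \frac{3540}{1564726447} = \left(- \frac{159027207327507}{32894691518}\right) \frac{3540}{1564726447} = - \frac{281478156969687390}{25735596892060588273}$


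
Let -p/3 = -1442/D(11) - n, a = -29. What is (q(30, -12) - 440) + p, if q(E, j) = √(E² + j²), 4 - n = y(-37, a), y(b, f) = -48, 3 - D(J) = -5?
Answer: 1027/4 + 6*√29 ≈ 289.06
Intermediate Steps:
D(J) = 8 (D(J) = 3 - 1*(-5) = 3 + 5 = 8)
n = 52 (n = 4 - 1*(-48) = 4 + 48 = 52)
p = 2787/4 (p = -3*(-1442/8 - 1*52) = -3*(-1442*⅛ - 52) = -3*(-721/4 - 52) = -3*(-929/4) = 2787/4 ≈ 696.75)
(q(30, -12) - 440) + p = (√(30² + (-12)²) - 440) + 2787/4 = (√(900 + 144) - 440) + 2787/4 = (√1044 - 440) + 2787/4 = (6*√29 - 440) + 2787/4 = (-440 + 6*√29) + 2787/4 = 1027/4 + 6*√29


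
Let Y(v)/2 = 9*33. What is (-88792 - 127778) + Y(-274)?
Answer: -215976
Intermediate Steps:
Y(v) = 594 (Y(v) = 2*(9*33) = 2*297 = 594)
(-88792 - 127778) + Y(-274) = (-88792 - 127778) + 594 = -216570 + 594 = -215976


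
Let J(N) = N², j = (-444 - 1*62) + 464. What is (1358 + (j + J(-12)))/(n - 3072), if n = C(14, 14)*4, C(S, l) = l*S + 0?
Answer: -365/572 ≈ -0.63811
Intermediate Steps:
C(S, l) = S*l (C(S, l) = S*l + 0 = S*l)
j = -42 (j = (-444 - 62) + 464 = -506 + 464 = -42)
n = 784 (n = (14*14)*4 = 196*4 = 784)
(1358 + (j + J(-12)))/(n - 3072) = (1358 + (-42 + (-12)²))/(784 - 3072) = (1358 + (-42 + 144))/(-2288) = (1358 + 102)*(-1/2288) = 1460*(-1/2288) = -365/572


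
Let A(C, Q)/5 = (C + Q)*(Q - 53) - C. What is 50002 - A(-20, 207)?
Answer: -94088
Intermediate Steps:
A(C, Q) = -5*C + 5*(-53 + Q)*(C + Q) (A(C, Q) = 5*((C + Q)*(Q - 53) - C) = 5*((C + Q)*(-53 + Q) - C) = 5*((-53 + Q)*(C + Q) - C) = 5*(-C + (-53 + Q)*(C + Q)) = -5*C + 5*(-53 + Q)*(C + Q))
50002 - A(-20, 207) = 50002 - (-270*(-20) - 265*207 + 5*207**2 + 5*(-20)*207) = 50002 - (5400 - 54855 + 5*42849 - 20700) = 50002 - (5400 - 54855 + 214245 - 20700) = 50002 - 1*144090 = 50002 - 144090 = -94088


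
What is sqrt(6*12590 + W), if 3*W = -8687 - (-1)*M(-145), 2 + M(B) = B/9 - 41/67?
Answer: sqrt(26411864109)/603 ≈ 269.51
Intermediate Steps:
M(B) = -175/67 + B/9 (M(B) = -2 + (B/9 - 41/67) = -2 + (-41/67 + B/9) = -175/67 + B/9)
W = -5249551/1809 (W = (-8687 - (-1)*(-175/67 + (1/9)*(-145)))/3 = (-8687 - (-1)*(-175/67 - 145/9))/3 = (-8687 - (-1)*(-11290)/603)/3 = (-8687 - 1*11290/603)/3 = (-8687 - 11290/603)/3 = (1/3)*(-5249551/603) = -5249551/1809 ≈ -2901.9)
sqrt(6*12590 + W) = sqrt(6*12590 - 5249551/1809) = sqrt(75540 - 5249551/1809) = sqrt(131402309/1809) = sqrt(26411864109)/603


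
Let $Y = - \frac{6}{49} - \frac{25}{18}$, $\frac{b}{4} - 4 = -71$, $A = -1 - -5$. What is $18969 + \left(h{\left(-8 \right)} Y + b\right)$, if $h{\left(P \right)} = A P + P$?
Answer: $\frac{8273801}{441} \approx 18761.0$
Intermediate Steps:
$A = 4$ ($A = -1 + 5 = 4$)
$b = -268$ ($b = 16 + 4 \left(-71\right) = 16 - 284 = -268$)
$Y = - \frac{1333}{882}$ ($Y = \left(-6\right) \frac{1}{49} - \frac{25}{18} = - \frac{6}{49} - \frac{25}{18} = - \frac{1333}{882} \approx -1.5113$)
$h{\left(P \right)} = 5 P$ ($h{\left(P \right)} = 4 P + P = 5 P$)
$18969 + \left(h{\left(-8 \right)} Y + b\right) = 18969 - \left(268 - 5 \left(-8\right) \left(- \frac{1333}{882}\right)\right) = 18969 - \frac{91528}{441} = \frac{8273801}{441}$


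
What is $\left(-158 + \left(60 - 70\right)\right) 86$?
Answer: $-14448$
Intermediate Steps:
$\left(-158 + \left(60 - 70\right)\right) 86 = \left(-158 - 10\right) 86 = \left(-168\right) 86 = -14448$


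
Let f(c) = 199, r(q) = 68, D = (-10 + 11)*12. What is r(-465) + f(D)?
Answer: 267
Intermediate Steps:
D = 12 (D = 1*12 = 12)
r(-465) + f(D) = 68 + 199 = 267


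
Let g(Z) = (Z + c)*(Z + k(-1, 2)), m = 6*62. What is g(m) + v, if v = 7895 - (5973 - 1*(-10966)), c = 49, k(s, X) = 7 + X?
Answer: 151357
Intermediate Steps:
m = 372
v = -9044 (v = 7895 - (5973 + 10966) = 7895 - 1*16939 = 7895 - 16939 = -9044)
g(Z) = (9 + Z)*(49 + Z) (g(Z) = (Z + 49)*(Z + (7 + 2)) = (49 + Z)*(Z + 9) = (49 + Z)*(9 + Z) = (9 + Z)*(49 + Z))
g(m) + v = (441 + 372² + 58*372) - 9044 = (441 + 138384 + 21576) - 9044 = 160401 - 9044 = 151357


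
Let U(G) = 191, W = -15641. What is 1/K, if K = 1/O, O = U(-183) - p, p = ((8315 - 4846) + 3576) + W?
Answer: 8787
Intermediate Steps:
p = -8596 (p = ((8315 - 4846) + 3576) - 15641 = (3469 + 3576) - 15641 = 7045 - 15641 = -8596)
O = 8787 (O = 191 - 1*(-8596) = 191 + 8596 = 8787)
K = 1/8787 ≈ 0.00011380
1/K = 1/(1/8787) = 8787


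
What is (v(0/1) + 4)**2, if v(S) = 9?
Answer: 169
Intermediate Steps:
(v(0/1) + 4)**2 = (9 + 4)**2 = 13**2 = 169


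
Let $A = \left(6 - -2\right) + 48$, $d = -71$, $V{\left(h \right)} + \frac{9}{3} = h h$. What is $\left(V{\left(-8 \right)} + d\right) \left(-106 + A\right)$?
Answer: $500$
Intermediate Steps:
$V{\left(h \right)} = -3 + h^{2}$ ($V{\left(h \right)} = -3 + h h = -3 + h^{2}$)
$A = 56$ ($A = \left(6 + 2\right) + 48 = 8 + 48 = 56$)
$\left(V{\left(-8 \right)} + d\right) \left(-106 + A\right) = \left(\left(-3 + \left(-8\right)^{2}\right) - 71\right) \left(-106 + 56\right) = \left(\left(-3 + 64\right) - 71\right) \left(-50\right) = \left(61 - 71\right) \left(-50\right) = \left(-10\right) \left(-50\right) = 500$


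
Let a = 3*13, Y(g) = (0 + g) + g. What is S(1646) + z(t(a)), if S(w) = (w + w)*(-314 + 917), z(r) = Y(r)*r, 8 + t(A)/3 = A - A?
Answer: 1986228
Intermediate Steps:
Y(g) = 2*g (Y(g) = g + g = 2*g)
a = 39
t(A) = -24 (t(A) = -24 + 3*(A - A) = -24 + 3*0 = -24 + 0 = -24)
z(r) = 2*r² (z(r) = (2*r)*r = 2*r²)
S(w) = 1206*w (S(w) = (2*w)*603 = 1206*w)
S(1646) + z(t(a)) = 1206*1646 + 2*(-24)² = 1985076 + 2*576 = 1985076 + 1152 = 1986228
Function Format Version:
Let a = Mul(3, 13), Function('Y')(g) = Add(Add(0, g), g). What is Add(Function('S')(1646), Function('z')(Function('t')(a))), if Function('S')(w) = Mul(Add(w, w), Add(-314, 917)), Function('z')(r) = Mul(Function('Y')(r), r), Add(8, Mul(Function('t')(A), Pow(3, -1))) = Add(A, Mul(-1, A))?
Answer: 1986228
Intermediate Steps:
Function('Y')(g) = Mul(2, g) (Function('Y')(g) = Add(g, g) = Mul(2, g))
a = 39
Function('t')(A) = -24 (Function('t')(A) = Add(-24, Mul(3, Add(A, Mul(-1, A)))) = Add(-24, Mul(3, 0)) = Add(-24, 0) = -24)
Function('z')(r) = Mul(2, Pow(r, 2)) (Function('z')(r) = Mul(Mul(2, r), r) = Mul(2, Pow(r, 2)))
Function('S')(w) = Mul(1206, w) (Function('S')(w) = Mul(Mul(2, w), 603) = Mul(1206, w))
Add(Function('S')(1646), Function('z')(Function('t')(a))) = Add(Mul(1206, 1646), Mul(2, Pow(-24, 2))) = Add(1985076, Mul(2, 576)) = Add(1985076, 1152) = 1986228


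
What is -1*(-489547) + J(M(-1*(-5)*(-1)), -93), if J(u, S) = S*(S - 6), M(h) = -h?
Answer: 498754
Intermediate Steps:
J(u, S) = S*(-6 + S)
-1*(-489547) + J(M(-1*(-5)*(-1)), -93) = -1*(-489547) - 93*(-6 - 93) = 489547 - 93*(-99) = 489547 + 9207 = 498754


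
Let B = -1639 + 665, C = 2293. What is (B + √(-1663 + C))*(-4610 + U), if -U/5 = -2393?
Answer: -7163770 + 22065*√70 ≈ -6.9792e+6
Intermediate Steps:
U = 11965 (U = -5*(-2393) = 11965)
B = -974
(B + √(-1663 + C))*(-4610 + U) = (-974 + √(-1663 + 2293))*(-4610 + 11965) = (-974 + √630)*7355 = (-974 + 3*√70)*7355 = -7163770 + 22065*√70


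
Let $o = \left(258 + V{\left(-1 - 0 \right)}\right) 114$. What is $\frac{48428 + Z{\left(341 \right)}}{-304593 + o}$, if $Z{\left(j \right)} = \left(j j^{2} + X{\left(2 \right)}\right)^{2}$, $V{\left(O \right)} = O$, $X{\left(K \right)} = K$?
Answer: $- \frac{524089022423919}{91765} \approx -5.7112 \cdot 10^{9}$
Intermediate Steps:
$o = 29298$ ($o = \left(258 - 1\right) 114 = 257 \cdot 114 = 29298$)
$Z{\left(j \right)} = \left(2 + j^{3}\right)^{2}$ ($Z{\left(j \right)} = \left(j j^{2} + 2\right)^{2} = \left(j^{3} + 2\right)^{2} = \left(2 + j^{3}\right)^{2}$)
$\frac{48428 + Z{\left(341 \right)}}{-304593 + o} = \frac{48428 + \left(2 + 341^{3}\right)^{2}}{-304593 + 29298} = \frac{48428 + \left(2 + 39651821\right)^{2}}{-275295} = \left(48428 + 39651823^{2}\right) \left(- \frac{1}{275295}\right) = \left(48428 + 1572267067223329\right) \left(- \frac{1}{275295}\right) = 1572267067271757 \left(- \frac{1}{275295}\right) = - \frac{524089022423919}{91765}$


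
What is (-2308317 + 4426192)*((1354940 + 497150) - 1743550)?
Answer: 229874152500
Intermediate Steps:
(-2308317 + 4426192)*((1354940 + 497150) - 1743550) = 2117875*(1852090 - 1743550) = 2117875*108540 = 229874152500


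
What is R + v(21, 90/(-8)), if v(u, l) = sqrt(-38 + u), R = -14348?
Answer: -14348 + I*sqrt(17) ≈ -14348.0 + 4.1231*I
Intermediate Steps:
R + v(21, 90/(-8)) = -14348 + sqrt(-38 + 21) = -14348 + sqrt(-17) = -14348 + I*sqrt(17)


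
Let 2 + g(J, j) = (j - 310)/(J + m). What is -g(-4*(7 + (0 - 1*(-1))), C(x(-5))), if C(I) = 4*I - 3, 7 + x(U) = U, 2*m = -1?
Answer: -592/65 ≈ -9.1077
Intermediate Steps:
m = -½ (m = (½)*(-1) = -½ ≈ -0.50000)
x(U) = -7 + U
C(I) = -3 + 4*I
g(J, j) = -2 + (-310 + j)/(-½ + J) (g(J, j) = -2 + (j - 310)/(J - ½) = -2 + (-310 + j)/(-½ + J))
-g(-4*(7 + (0 - 1*(-1))), C(x(-5))) = -2*(-309 + (-3 + 4*(-7 - 5)) - (-8)*(7 + (0 - 1*(-1))))/(-1 + 2*(-4*(7 + (0 - 1*(-1))))) = -2*(-309 + (-3 + 4*(-12)) - (-8)*(7 + (0 + 1)))/(-1 + 2*(-4*(7 + (0 + 1)))) = -2*(-309 + (-3 - 48) - (-8)*(7 + 1))/(-1 + 2*(-4*(7 + 1))) = -2*(-309 - 51 - (-8)*8)/(-1 + 2*(-4*8)) = -2*(-309 - 51 - 2*(-32))/(-1 + 2*(-32)) = -2*(-309 - 51 + 64)/(-1 - 64) = -2*(-296)/(-65) = -2*(-1)*(-296)/65 = -1*592/65 = -592/65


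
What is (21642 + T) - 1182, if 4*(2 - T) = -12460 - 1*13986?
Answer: 54147/2 ≈ 27074.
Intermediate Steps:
T = 13227/2 (T = 2 - (-12460 - 1*13986)/4 = 2 - (-12460 - 13986)/4 = 2 - 1/4*(-26446) = 2 + 13223/2 = 13227/2 ≈ 6613.5)
(21642 + T) - 1182 = (21642 + 13227/2) - 1182 = 56511/2 - 1182 = 54147/2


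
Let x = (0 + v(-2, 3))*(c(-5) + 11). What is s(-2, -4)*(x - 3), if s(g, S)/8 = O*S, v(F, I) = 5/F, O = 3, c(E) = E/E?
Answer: 3168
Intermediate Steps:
c(E) = 1
s(g, S) = 24*S (s(g, S) = 8*(3*S) = 24*S)
x = -30 (x = (0 + 5/(-2))*(1 + 11) = (0 + 5*(-½))*12 = (0 - 5/2)*12 = -5/2*12 = -30)
s(-2, -4)*(x - 3) = (24*(-4))*(-30 - 3) = -96*(-33) = 3168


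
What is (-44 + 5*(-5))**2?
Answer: 4761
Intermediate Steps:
(-44 + 5*(-5))**2 = (-44 - 25)**2 = (-69)**2 = 4761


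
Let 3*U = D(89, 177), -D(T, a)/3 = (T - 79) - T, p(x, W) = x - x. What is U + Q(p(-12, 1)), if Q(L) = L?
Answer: 79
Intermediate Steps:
p(x, W) = 0
D(T, a) = 237 (D(T, a) = -3*((T - 79) - T) = -3*((-79 + T) - T) = -3*(-79) = 237)
U = 79 (U = (⅓)*237 = 79)
U + Q(p(-12, 1)) = 79 + 0 = 79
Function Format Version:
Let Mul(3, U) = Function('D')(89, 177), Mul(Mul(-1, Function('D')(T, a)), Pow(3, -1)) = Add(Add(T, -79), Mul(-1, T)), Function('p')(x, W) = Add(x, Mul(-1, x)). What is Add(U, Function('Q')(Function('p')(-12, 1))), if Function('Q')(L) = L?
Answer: 79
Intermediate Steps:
Function('p')(x, W) = 0
Function('D')(T, a) = 237 (Function('D')(T, a) = Mul(-3, Add(Add(T, -79), Mul(-1, T))) = Mul(-3, Add(Add(-79, T), Mul(-1, T))) = Mul(-3, -79) = 237)
U = 79 (U = Mul(Rational(1, 3), 237) = 79)
Add(U, Function('Q')(Function('p')(-12, 1))) = Add(79, 0) = 79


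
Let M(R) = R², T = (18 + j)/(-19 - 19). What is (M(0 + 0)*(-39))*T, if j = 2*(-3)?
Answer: 0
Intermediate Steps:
j = -6
T = -6/19 (T = (18 - 6)/(-19 - 19) = 12/(-38) = 12*(-1/38) = -6/19 ≈ -0.31579)
(M(0 + 0)*(-39))*T = ((0 + 0)²*(-39))*(-6/19) = (0²*(-39))*(-6/19) = (0*(-39))*(-6/19) = 0*(-6/19) = 0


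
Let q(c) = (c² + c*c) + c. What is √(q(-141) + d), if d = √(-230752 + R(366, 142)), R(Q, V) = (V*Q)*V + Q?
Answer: √(39621 + √7149638) ≈ 205.66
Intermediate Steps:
R(Q, V) = Q + Q*V² (R(Q, V) = (Q*V)*V + Q = Q*V² + Q = Q + Q*V²)
q(c) = c + 2*c² (q(c) = (c² + c²) + c = 2*c² + c = c + 2*c²)
d = √7149638 (d = √(-230752 + 366*(1 + 142²)) = √(-230752 + 366*(1 + 20164)) = √(-230752 + 366*20165) = √(-230752 + 7380390) = √7149638 ≈ 2673.9)
√(q(-141) + d) = √(-141*(1 + 2*(-141)) + √7149638) = √(-141*(1 - 282) + √7149638) = √(-141*(-281) + √7149638) = √(39621 + √7149638)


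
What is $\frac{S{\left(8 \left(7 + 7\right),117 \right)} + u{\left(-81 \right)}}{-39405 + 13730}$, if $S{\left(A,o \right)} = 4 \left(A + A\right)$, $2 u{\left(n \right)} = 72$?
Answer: $- \frac{932}{25675} \approx -0.0363$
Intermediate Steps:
$u{\left(n \right)} = 36$ ($u{\left(n \right)} = \frac{1}{2} \cdot 72 = 36$)
$S{\left(A,o \right)} = 8 A$ ($S{\left(A,o \right)} = 4 \cdot 2 A = 8 A$)
$\frac{S{\left(8 \left(7 + 7\right),117 \right)} + u{\left(-81 \right)}}{-39405 + 13730} = \frac{8 \cdot 8 \left(7 + 7\right) + 36}{-39405 + 13730} = \frac{8 \cdot 8 \cdot 14 + 36}{-25675} = \left(8 \cdot 112 + 36\right) \left(- \frac{1}{25675}\right) = \left(896 + 36\right) \left(- \frac{1}{25675}\right) = 932 \left(- \frac{1}{25675}\right) = - \frac{932}{25675}$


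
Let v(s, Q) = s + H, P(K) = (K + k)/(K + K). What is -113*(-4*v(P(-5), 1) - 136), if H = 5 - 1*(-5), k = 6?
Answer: 99214/5 ≈ 19843.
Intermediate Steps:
H = 10 (H = 5 + 5 = 10)
P(K) = (6 + K)/(2*K) (P(K) = (K + 6)/(K + K) = (6 + K)/((2*K)) = (6 + K)*(1/(2*K)) = (6 + K)/(2*K))
v(s, Q) = 10 + s (v(s, Q) = s + 10 = 10 + s)
-113*(-4*v(P(-5), 1) - 136) = -113*(-4*(10 + (1/2)*(6 - 5)/(-5)) - 136) = -113*(-4*(10 + (1/2)*(-1/5)*1) - 136) = -113*(-4*(10 - 1/10) - 136) = -113*(-4*99/10 - 136) = -113*(-198/5 - 136) = -113*(-878/5) = 99214/5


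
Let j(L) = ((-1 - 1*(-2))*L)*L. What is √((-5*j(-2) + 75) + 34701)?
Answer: 2*√8689 ≈ 186.43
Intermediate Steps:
j(L) = L² (j(L) = ((-1 + 2)*L)*L = (1*L)*L = L*L = L²)
√((-5*j(-2) + 75) + 34701) = √((-5*(-2)² + 75) + 34701) = √((-5*4 + 75) + 34701) = √((-20 + 75) + 34701) = √(55 + 34701) = √34756 = 2*√8689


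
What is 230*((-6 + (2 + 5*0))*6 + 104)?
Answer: 18400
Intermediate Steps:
230*((-6 + (2 + 5*0))*6 + 104) = 230*((-6 + (2 + 0))*6 + 104) = 230*((-6 + 2)*6 + 104) = 230*(-4*6 + 104) = 230*(-24 + 104) = 230*80 = 18400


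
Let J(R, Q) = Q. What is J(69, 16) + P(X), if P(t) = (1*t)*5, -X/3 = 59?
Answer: -869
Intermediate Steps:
X = -177 (X = -3*59 = -177)
P(t) = 5*t (P(t) = t*5 = 5*t)
J(69, 16) + P(X) = 16 + 5*(-177) = 16 - 885 = -869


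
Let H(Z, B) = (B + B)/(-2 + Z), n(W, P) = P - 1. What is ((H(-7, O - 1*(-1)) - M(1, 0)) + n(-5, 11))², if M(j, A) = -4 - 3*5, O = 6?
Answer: 61009/81 ≈ 753.20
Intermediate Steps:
n(W, P) = -1 + P
M(j, A) = -19 (M(j, A) = -4 - 15 = -19)
H(Z, B) = 2*B/(-2 + Z) (H(Z, B) = (2*B)/(-2 + Z) = 2*B/(-2 + Z))
((H(-7, O - 1*(-1)) - M(1, 0)) + n(-5, 11))² = ((2*(6 - 1*(-1))/(-2 - 7) - 1*(-19)) + (-1 + 11))² = ((2*(6 + 1)/(-9) + 19) + 10)² = ((2*7*(-⅑) + 19) + 10)² = ((-14/9 + 19) + 10)² = (157/9 + 10)² = (247/9)² = 61009/81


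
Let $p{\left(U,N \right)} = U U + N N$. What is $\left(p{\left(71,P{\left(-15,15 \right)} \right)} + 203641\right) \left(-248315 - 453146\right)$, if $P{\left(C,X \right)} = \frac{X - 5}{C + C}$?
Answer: $- \frac{1317441261079}{9} \approx -1.4638 \cdot 10^{11}$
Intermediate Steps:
$P{\left(C,X \right)} = \frac{-5 + X}{2 C}$
$p{\left(U,N \right)} = N^{2} + U^{2}$ ($p{\left(U,N \right)} = U^{2} + N^{2} = N^{2} + U^{2}$)
$\left(p{\left(71,P{\left(-15,15 \right)} \right)} + 203641\right) \left(-248315 - 453146\right) = \left(\left(\left(\frac{-5 + 15}{2 \left(-15\right)}\right)^{2} + 71^{2}\right) + 203641\right) \left(-248315 - 453146\right) = \left(\left(\left(\frac{1}{2} \left(- \frac{1}{15}\right) 10\right)^{2} + 5041\right) + 203641\right) \left(-701461\right) = \left(\left(\left(- \frac{1}{3}\right)^{2} + 5041\right) + 203641\right) \left(-701461\right) = \left(\left(\frac{1}{9} + 5041\right) + 203641\right) \left(-701461\right) = \left(\frac{45370}{9} + 203641\right) \left(-701461\right) = \frac{1878139}{9} \left(-701461\right) = - \frac{1317441261079}{9}$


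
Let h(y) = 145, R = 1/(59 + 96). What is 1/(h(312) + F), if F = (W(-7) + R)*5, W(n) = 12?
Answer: 31/6356 ≈ 0.0048773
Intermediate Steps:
R = 1/155 ≈ 0.0064516
F = 1861/31 (F = (12 + 1/155)*5 = (1861/155)*5 = 1861/31 ≈ 60.032)
1/(h(312) + F) = 1/(145 + 1861/31) = 1/(6356/31) = 31/6356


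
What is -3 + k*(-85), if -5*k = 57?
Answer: 966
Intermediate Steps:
k = -57/5 (k = -⅕*57 = -57/5 ≈ -11.400)
-3 + k*(-85) = -3 - 57/5*(-85) = -3 + 969 = 966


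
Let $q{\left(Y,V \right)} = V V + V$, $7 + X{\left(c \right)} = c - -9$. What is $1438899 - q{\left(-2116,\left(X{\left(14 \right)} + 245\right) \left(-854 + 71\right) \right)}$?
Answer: $-41762592507$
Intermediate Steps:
$X{\left(c \right)} = 2 + c$ ($X{\left(c \right)} = -7 + \left(c - -9\right) = -7 + \left(c + 9\right) = -7 + \left(9 + c\right) = 2 + c$)
$q{\left(Y,V \right)} = V + V^{2}$ ($q{\left(Y,V \right)} = V^{2} + V = V + V^{2}$)
$1438899 - q{\left(-2116,\left(X{\left(14 \right)} + 245\right) \left(-854 + 71\right) \right)} = 1438899 - \left(\left(2 + 14\right) + 245\right) \left(-854 + 71\right) \left(1 + \left(\left(2 + 14\right) + 245\right) \left(-854 + 71\right)\right) = 1438899 - \left(16 + 245\right) \left(-783\right) \left(1 + \left(16 + 245\right) \left(-783\right)\right) = 1438899 - 261 \left(-783\right) \left(1 + 261 \left(-783\right)\right) = 1438899 - - 204363 \left(1 - 204363\right) = 1438899 - \left(-204363\right) \left(-204362\right) = 1438899 - 41764031406 = -41762592507$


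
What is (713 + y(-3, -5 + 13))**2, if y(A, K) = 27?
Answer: 547600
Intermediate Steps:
(713 + y(-3, -5 + 13))**2 = (713 + 27)**2 = 740**2 = 547600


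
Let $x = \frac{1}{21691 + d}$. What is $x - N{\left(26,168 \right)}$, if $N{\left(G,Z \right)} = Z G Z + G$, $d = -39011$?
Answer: $- \frac{12710282001}{17320} \approx -7.3385 \cdot 10^{5}$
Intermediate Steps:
$N{\left(G,Z \right)} = G + G Z^{2}$ ($N{\left(G,Z \right)} = G Z Z + G = G Z^{2} + G = G + G Z^{2}$)
$x = - \frac{1}{17320}$ ($x = \frac{1}{21691 - 39011} = \frac{1}{-17320} = - \frac{1}{17320} \approx -5.7737 \cdot 10^{-5}$)
$x - N{\left(26,168 \right)} = - \frac{1}{17320} - 26 \left(1 + 168^{2}\right) = - \frac{1}{17320} - 26 \left(1 + 28224\right) = - \frac{1}{17320} - 26 \cdot 28225 = - \frac{1}{17320} - 733850 = - \frac{12710282001}{17320}$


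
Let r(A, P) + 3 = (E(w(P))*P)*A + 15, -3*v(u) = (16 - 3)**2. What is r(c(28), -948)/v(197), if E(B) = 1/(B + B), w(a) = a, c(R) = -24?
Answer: 0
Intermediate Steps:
v(u) = -169/3 (v(u) = -(16 - 3)**2/3 = -1/3*13**2 = -1/3*169 = -169/3)
E(B) = 1/(2*B)
r(A, P) = 12 + A/2 (r(A, P) = -3 + (((1/(2*P))*P)*A + 15) = -3 + (A/2 + 15) = -3 + (15 + A/2) = 12 + A/2)
r(c(28), -948)/v(197) = (12 + (1/2)*(-24))/(-169/3) = (12 - 12)*(-3/169) = 0*(-3/169) = 0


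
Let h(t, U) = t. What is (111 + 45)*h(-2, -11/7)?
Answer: -312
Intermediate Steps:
(111 + 45)*h(-2, -11/7) = (111 + 45)*(-2) = 156*(-2) = -312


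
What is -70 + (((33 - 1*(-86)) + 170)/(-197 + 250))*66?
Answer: 15364/53 ≈ 289.89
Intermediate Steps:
-70 + (((33 - 1*(-86)) + 170)/(-197 + 250))*66 = -70 + (((33 + 86) + 170)/53)*66 = -70 + ((119 + 170)*(1/53))*66 = -70 + (289*(1/53))*66 = -70 + (289/53)*66 = -70 + 19074/53 = 15364/53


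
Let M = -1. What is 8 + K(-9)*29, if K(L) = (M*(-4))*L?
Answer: -1036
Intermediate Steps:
K(L) = 4*L (K(L) = (-1*(-4))*L = 4*L)
8 + K(-9)*29 = 8 + (4*(-9))*29 = 8 - 36*29 = 8 - 1044 = -1036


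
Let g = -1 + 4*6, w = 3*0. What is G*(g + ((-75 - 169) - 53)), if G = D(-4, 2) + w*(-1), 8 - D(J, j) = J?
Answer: -3288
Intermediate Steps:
w = 0
g = 23 (g = -1 + 24 = 23)
D(J, j) = 8 - J
G = 12 (G = (8 - 1*(-4)) + 0*(-1) = (8 + 4) + 0 = 12 + 0 = 12)
G*(g + ((-75 - 169) - 53)) = 12*(23 + ((-75 - 169) - 53)) = 12*(23 + (-244 - 53)) = 12*(23 - 297) = 12*(-274) = -3288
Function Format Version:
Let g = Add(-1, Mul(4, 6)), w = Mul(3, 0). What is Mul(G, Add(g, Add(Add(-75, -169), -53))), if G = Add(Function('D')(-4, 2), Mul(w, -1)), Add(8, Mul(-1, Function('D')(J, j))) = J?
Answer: -3288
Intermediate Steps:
w = 0
g = 23 (g = Add(-1, 24) = 23)
Function('D')(J, j) = Add(8, Mul(-1, J))
G = 12 (G = Add(Add(8, Mul(-1, -4)), Mul(0, -1)) = Add(Add(8, 4), 0) = Add(12, 0) = 12)
Mul(G, Add(g, Add(Add(-75, -169), -53))) = Mul(12, Add(23, Add(Add(-75, -169), -53))) = Mul(12, Add(23, Add(-244, -53))) = Mul(12, Add(23, -297)) = Mul(12, -274) = -3288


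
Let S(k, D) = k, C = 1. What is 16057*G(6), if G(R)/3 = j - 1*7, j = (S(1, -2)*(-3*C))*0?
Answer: -337197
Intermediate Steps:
j = 0 (j = (1*(-3*1))*0 = (1*(-3))*0 = -3*0 = 0)
G(R) = -21 (G(R) = 3*(0 - 1*7) = 3*(0 - 7) = 3*(-7) = -21)
16057*G(6) = 16057*(-21) = -337197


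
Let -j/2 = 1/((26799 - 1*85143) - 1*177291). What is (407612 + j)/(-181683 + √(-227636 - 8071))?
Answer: -969456991833657/432114639342470 - 48023826811*I*√235707/3889031754082230 ≈ -2.2435 - 0.0059952*I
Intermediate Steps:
j = 2/235635 (j = -2/((26799 - 1*85143) - 1*177291) = -2/((26799 - 85143) - 177291) = -2/(-58344 - 177291) = -2/(-235635) = -2*(-1/235635) = 2/235635 ≈ 8.4877e-6)
(407612 + j)/(-181683 + √(-227636 - 8071)) = (407612 + 2/235635)/(-181683 + √(-227636 - 8071)) = 96047653622/(235635*(-181683 + √(-235707))) = 96047653622/(235635*(-181683 + I*√235707))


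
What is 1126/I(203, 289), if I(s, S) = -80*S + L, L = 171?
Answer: -1126/22949 ≈ -0.049065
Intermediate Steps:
I(s, S) = 171 - 80*S (I(s, S) = -80*S + 171 = 171 - 80*S)
1126/I(203, 289) = 1126/(171 - 80*289) = 1126/(171 - 23120) = 1126/(-22949) = 1126*(-1/22949) = -1126/22949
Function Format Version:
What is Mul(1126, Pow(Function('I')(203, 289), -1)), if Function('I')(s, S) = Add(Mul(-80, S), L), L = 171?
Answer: Rational(-1126, 22949) ≈ -0.049065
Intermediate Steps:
Function('I')(s, S) = Add(171, Mul(-80, S)) (Function('I')(s, S) = Add(Mul(-80, S), 171) = Add(171, Mul(-80, S)))
Mul(1126, Pow(Function('I')(203, 289), -1)) = Mul(1126, Pow(Add(171, Mul(-80, 289)), -1)) = Mul(1126, Pow(Add(171, -23120), -1)) = Mul(1126, Pow(-22949, -1)) = Mul(1126, Rational(-1, 22949)) = Rational(-1126, 22949)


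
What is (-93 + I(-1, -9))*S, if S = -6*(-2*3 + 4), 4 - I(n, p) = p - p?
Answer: -1068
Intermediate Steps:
I(n, p) = 4 (I(n, p) = 4 - (p - p) = 4 - 1*0 = 4 + 0 = 4)
S = 12 (S = -6*(-6 + 4) = -6*(-2) = 12)
(-93 + I(-1, -9))*S = (-93 + 4)*12 = -89*12 = -1068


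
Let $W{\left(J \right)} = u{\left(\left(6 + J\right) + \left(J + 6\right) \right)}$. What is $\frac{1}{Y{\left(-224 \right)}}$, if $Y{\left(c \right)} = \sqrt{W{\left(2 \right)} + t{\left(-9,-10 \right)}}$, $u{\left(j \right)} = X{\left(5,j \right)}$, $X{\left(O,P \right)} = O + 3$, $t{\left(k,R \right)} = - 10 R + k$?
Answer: $\frac{\sqrt{11}}{33} \approx 0.1005$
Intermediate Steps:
$t{\left(k,R \right)} = k - 10 R$
$X{\left(O,P \right)} = 3 + O$
$u{\left(j \right)} = 8$ ($u{\left(j \right)} = 3 + 5 = 8$)
$W{\left(J \right)} = 8$
$Y{\left(c \right)} = 3 \sqrt{11}$ ($Y{\left(c \right)} = \sqrt{8 - -91} = \sqrt{8 + \left(-9 + 100\right)} = \sqrt{8 + 91} = \sqrt{99} = 3 \sqrt{11}$)
$\frac{1}{Y{\left(-224 \right)}} = \frac{1}{3 \sqrt{11}} = \frac{\sqrt{11}}{33}$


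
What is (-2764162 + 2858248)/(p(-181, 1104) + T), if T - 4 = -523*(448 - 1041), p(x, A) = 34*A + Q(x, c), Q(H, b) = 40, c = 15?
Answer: 94086/347719 ≈ 0.27058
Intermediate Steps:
p(x, A) = 40 + 34*A (p(x, A) = 34*A + 40 = 40 + 34*A)
T = 310143 (T = 4 - 523*(448 - 1041) = 4 - 523*(-593) = 4 + 310139 = 310143)
(-2764162 + 2858248)/(p(-181, 1104) + T) = (-2764162 + 2858248)/((40 + 34*1104) + 310143) = 94086/((40 + 37536) + 310143) = 94086/(37576 + 310143) = 94086/347719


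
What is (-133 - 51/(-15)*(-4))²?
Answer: 537289/25 ≈ 21492.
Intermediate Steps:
(-133 - 51/(-15)*(-4))² = (-133 - 51*(-1/15)*(-4))² = (-133 + (17/5)*(-4))² = (-133 - 68/5)² = (-733/5)² = 537289/25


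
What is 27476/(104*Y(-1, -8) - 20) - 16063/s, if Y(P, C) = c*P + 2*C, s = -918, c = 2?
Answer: 1292057/434214 ≈ 2.9756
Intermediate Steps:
Y(P, C) = 2*C + 2*P (Y(P, C) = 2*P + 2*C = 2*C + 2*P)
27476/(104*Y(-1, -8) - 20) - 16063/s = 27476/(104*(2*(-8) + 2*(-1)) - 20) - 16063/(-918) = 27476/(104*(-16 - 2) - 20) - 16063*(-1/918) = 27476/(104*(-18) - 20) + 16063/918 = 27476/(-1872 - 20) + 16063/918 = 27476/(-1892) + 16063/918 = 27476*(-1/1892) + 16063/918 = -6869/473 + 16063/918 = 1292057/434214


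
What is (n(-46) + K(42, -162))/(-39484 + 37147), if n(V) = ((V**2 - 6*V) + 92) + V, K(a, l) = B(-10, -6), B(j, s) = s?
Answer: -128/123 ≈ -1.0406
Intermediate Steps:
K(a, l) = -6
n(V) = 92 + V**2 - 5*V (n(V) = (92 + V**2 - 6*V) + V = 92 + V**2 - 5*V)
(n(-46) + K(42, -162))/(-39484 + 37147) = ((92 + (-46)**2 - 5*(-46)) - 6)/(-39484 + 37147) = ((92 + 2116 + 230) - 6)/(-2337) = (2438 - 6)*(-1/2337) = 2432*(-1/2337) = -128/123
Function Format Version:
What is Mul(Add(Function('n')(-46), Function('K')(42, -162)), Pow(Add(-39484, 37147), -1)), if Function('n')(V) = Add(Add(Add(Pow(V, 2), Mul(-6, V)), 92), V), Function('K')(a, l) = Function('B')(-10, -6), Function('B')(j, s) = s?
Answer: Rational(-128, 123) ≈ -1.0406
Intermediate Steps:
Function('K')(a, l) = -6
Function('n')(V) = Add(92, Pow(V, 2), Mul(-5, V)) (Function('n')(V) = Add(Add(92, Pow(V, 2), Mul(-6, V)), V) = Add(92, Pow(V, 2), Mul(-5, V)))
Mul(Add(Function('n')(-46), Function('K')(42, -162)), Pow(Add(-39484, 37147), -1)) = Mul(Add(Add(92, Pow(-46, 2), Mul(-5, -46)), -6), Pow(Add(-39484, 37147), -1)) = Mul(Add(Add(92, 2116, 230), -6), Pow(-2337, -1)) = Mul(Add(2438, -6), Rational(-1, 2337)) = Mul(2432, Rational(-1, 2337)) = Rational(-128, 123)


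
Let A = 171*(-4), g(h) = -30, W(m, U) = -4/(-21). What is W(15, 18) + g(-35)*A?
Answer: 430924/21 ≈ 20520.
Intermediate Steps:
W(m, U) = 4/21 (W(m, U) = -4*(-1/21) = 4/21)
A = -684
W(15, 18) + g(-35)*A = 4/21 - 30*(-684) = 4/21 + 20520 = 430924/21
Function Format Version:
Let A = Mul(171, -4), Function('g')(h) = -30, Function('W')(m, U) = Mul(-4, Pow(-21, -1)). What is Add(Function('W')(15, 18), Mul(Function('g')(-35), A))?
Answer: Rational(430924, 21) ≈ 20520.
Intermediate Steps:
Function('W')(m, U) = Rational(4, 21) (Function('W')(m, U) = Mul(-4, Rational(-1, 21)) = Rational(4, 21))
A = -684
Add(Function('W')(15, 18), Mul(Function('g')(-35), A)) = Add(Rational(4, 21), Mul(-30, -684)) = Add(Rational(4, 21), 20520) = Rational(430924, 21)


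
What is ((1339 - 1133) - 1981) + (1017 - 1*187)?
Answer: -945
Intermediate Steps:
((1339 - 1133) - 1981) + (1017 - 1*187) = (206 - 1981) + (1017 - 187) = -1775 + 830 = -945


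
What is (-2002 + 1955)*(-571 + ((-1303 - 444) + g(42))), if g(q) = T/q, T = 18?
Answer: 762481/7 ≈ 1.0893e+5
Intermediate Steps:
g(q) = 18/q
(-2002 + 1955)*(-571 + ((-1303 - 444) + g(42))) = (-2002 + 1955)*(-571 + ((-1303 - 444) + 18/42)) = -47*(-571 + (-1747 + 18*(1/42))) = -47*(-571 + (-1747 + 3/7)) = -47*(-571 - 12226/7) = -47*(-16223/7) = 762481/7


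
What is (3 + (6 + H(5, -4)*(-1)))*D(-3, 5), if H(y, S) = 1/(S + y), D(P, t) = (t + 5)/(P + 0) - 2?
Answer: -128/3 ≈ -42.667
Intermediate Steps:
D(P, t) = -2 + (5 + t)/P (D(P, t) = (5 + t)/P - 2 = -2 + (5 + t)/P)
(3 + (6 + H(5, -4)*(-1)))*D(-3, 5) = (3 + (6 - 1/(-4 + 5)))*((5 + 5 - 2*(-3))/(-3)) = (3 + (6 - 1/1))*(-(5 + 5 + 6)/3) = (3 + (6 + 1*(-1)))*(-⅓*16) = (3 + (6 - 1))*(-16/3) = (3 + 5)*(-16/3) = 8*(-16/3) = -128/3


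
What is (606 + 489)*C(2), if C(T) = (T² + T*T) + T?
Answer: 10950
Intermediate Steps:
C(T) = T + 2*T² (C(T) = (T² + T²) + T = 2*T² + T = T + 2*T²)
(606 + 489)*C(2) = (606 + 489)*(2*(1 + 2*2)) = 1095*(2*(1 + 4)) = 1095*(2*5) = 1095*10 = 10950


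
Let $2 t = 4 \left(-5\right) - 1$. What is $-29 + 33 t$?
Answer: $- \frac{751}{2} \approx -375.5$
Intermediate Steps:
$t = - \frac{21}{2}$ ($t = \frac{4 \left(-5\right) - 1}{2} = \frac{-20 - 1}{2} = \frac{1}{2} \left(-21\right) = - \frac{21}{2} \approx -10.5$)
$-29 + 33 t = -29 + 33 \left(- \frac{21}{2}\right) = -29 - \frac{693}{2} = - \frac{751}{2}$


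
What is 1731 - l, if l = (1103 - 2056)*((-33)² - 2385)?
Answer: -1233357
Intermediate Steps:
l = 1235088 (l = -953*(1089 - 2385) = -953*(-1296) = 1235088)
1731 - l = 1731 - 1*1235088 = 1731 - 1235088 = -1233357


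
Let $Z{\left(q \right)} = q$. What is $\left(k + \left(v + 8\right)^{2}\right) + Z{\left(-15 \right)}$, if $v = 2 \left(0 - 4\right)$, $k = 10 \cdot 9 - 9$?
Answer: $66$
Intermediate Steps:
$k = 81$ ($k = 90 - 9 = 81$)
$v = -8$ ($v = 2 \left(-4\right) = -8$)
$\left(k + \left(v + 8\right)^{2}\right) + Z{\left(-15 \right)} = \left(81 + \left(-8 + 8\right)^{2}\right) - 15 = \left(81 + 0^{2}\right) - 15 = \left(81 + 0\right) - 15 = 81 - 15 = 66$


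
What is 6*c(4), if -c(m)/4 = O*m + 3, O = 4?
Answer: -456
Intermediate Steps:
c(m) = -12 - 16*m (c(m) = -4*(4*m + 3) = -4*(3 + 4*m) = -12 - 16*m)
6*c(4) = 6*(-12 - 16*4) = 6*(-12 - 64) = 6*(-76) = -456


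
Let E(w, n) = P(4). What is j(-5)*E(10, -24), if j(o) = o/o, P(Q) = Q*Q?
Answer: 16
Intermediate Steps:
P(Q) = Q²
E(w, n) = 16 (E(w, n) = 4² = 16)
j(o) = 1
j(-5)*E(10, -24) = 1*16 = 16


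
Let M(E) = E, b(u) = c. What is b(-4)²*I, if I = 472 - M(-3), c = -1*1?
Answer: 475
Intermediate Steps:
c = -1
b(u) = -1
I = 475 (I = 472 - 1*(-3) = 472 + 3 = 475)
b(-4)²*I = (-1)²*475 = 1*475 = 475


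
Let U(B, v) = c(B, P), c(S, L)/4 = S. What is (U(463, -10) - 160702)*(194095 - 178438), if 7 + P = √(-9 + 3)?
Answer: -2487114450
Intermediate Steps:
P = -7 + I*√6 (P = -7 + √(-9 + 3) = -7 + √(-6) = -7 + I*√6 ≈ -7.0 + 2.4495*I)
c(S, L) = 4*S
U(B, v) = 4*B
(U(463, -10) - 160702)*(194095 - 178438) = (4*463 - 160702)*(194095 - 178438) = (1852 - 160702)*15657 = -158850*15657 = -2487114450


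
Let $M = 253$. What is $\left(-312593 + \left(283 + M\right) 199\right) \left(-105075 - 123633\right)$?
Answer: $47097609732$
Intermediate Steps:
$\left(-312593 + \left(283 + M\right) 199\right) \left(-105075 - 123633\right) = \left(-312593 + \left(283 + 253\right) 199\right) \left(-105075 - 123633\right) = \left(-312593 + 536 \cdot 199\right) \left(-228708\right) = \left(-312593 + 106664\right) \left(-228708\right) = \left(-205929\right) \left(-228708\right) = 47097609732$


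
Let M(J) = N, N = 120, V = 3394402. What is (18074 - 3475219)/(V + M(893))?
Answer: -3457145/3394522 ≈ -1.0184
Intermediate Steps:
M(J) = 120
(18074 - 3475219)/(V + M(893)) = (18074 - 3475219)/(3394402 + 120) = -3457145/3394522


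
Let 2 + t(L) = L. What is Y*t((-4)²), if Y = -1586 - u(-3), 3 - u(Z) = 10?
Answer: -22106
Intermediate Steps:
t(L) = -2 + L
u(Z) = -7 (u(Z) = 3 - 1*10 = 3 - 10 = -7)
Y = -1579 (Y = -1586 - 1*(-7) = -1586 + 7 = -1579)
Y*t((-4)²) = -1579*(-2 + (-4)²) = -1579*(-2 + 16) = -1579*14 = -22106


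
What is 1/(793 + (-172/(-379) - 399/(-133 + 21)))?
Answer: 6064/4833107 ≈ 0.0012547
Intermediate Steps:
1/(793 + (-172/(-379) - 399/(-133 + 21))) = 1/(793 + (-172*(-1/379) - 399/(-112))) = 1/(793 + (172/379 - 399*(-1/112))) = 1/(793 + (172/379 + 57/16)) = 1/(793 + 24355/6064) = 1/(4833107/6064) = 6064/4833107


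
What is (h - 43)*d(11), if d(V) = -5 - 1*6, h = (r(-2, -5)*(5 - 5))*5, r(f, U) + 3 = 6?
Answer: 473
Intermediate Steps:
r(f, U) = 3 (r(f, U) = -3 + 6 = 3)
h = 0 (h = (3*(5 - 5))*5 = (3*0)*5 = 0*5 = 0)
d(V) = -11 (d(V) = -5 - 6 = -11)
(h - 43)*d(11) = (0 - 43)*(-11) = -43*(-11) = 473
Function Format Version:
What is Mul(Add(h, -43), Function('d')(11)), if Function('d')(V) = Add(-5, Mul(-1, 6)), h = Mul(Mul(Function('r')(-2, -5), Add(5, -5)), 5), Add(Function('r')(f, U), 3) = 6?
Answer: 473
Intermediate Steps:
Function('r')(f, U) = 3 (Function('r')(f, U) = Add(-3, 6) = 3)
h = 0 (h = Mul(Mul(3, Add(5, -5)), 5) = Mul(Mul(3, 0), 5) = Mul(0, 5) = 0)
Function('d')(V) = -11 (Function('d')(V) = Add(-5, -6) = -11)
Mul(Add(h, -43), Function('d')(11)) = Mul(Add(0, -43), -11) = Mul(-43, -11) = 473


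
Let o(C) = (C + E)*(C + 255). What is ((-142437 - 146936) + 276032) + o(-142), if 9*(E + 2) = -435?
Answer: -105224/3 ≈ -35075.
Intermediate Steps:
E = -151/3 (E = -2 + (⅑)*(-435) = -2 - 145/3 = -151/3 ≈ -50.333)
o(C) = (255 + C)*(-151/3 + C) (o(C) = (C - 151/3)*(C + 255) = (-151/3 + C)*(255 + C) = (255 + C)*(-151/3 + C))
((-142437 - 146936) + 276032) + o(-142) = ((-142437 - 146936) + 276032) + (-12835 + (-142)² + (614/3)*(-142)) = (-289373 + 276032) + (-12835 + 20164 - 87188/3) = -13341 - 65201/3 = -105224/3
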